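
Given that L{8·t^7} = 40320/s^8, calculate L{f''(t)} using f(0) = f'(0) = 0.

L{f''(t)} = s²F(s) - sf(0) - f'(0) = s²·40320/s^8 - 0 - 0 = 40320/s^6

Final answer: 40320/s^6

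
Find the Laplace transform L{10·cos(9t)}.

L{cos(ωt)} = s/(s² + ω²), so L{cos(9t)} = s/(s² + 81). Then L{10·cos(9t)} = 10·s/(s² + 81) = 10s/(s² + 81)

Final answer: 10s/(s² + 81)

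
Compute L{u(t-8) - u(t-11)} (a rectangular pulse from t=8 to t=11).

L{u(t-a)} = e^(-as)/s. L{u(t-8) - u(t-11)} = (e^(-8s) - e^(-11s))/s

Final answer: (e^(-8s) - e^(-11s))/s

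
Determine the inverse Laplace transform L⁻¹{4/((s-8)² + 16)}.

Using frequency shift, L⁻¹{4/((s-8)² + 16)} = e^(8t)·sin(4t)

Final answer: e^(8t)·sin(4t)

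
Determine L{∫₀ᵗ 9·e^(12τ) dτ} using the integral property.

L{∫₀ᵗ f(τ)dτ} = F(s)/s with F(s) = 9/(s-12), so L{∫₀ᵗ 9·e^(12τ) dτ} = 9/(s(s-12))

Final answer: 9/(s(s-12))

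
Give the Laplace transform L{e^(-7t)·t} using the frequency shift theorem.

L{e^(at)·t^n} = n!/(s-a)^(n+1), so L{e^(-7t)·t} = 1/(s+7)^2

Final answer: 1/(s+7)^2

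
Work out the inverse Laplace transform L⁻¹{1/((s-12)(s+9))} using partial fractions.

Decompose: A/(s-12) + B/(s+9). A = 1/21, B = -1/21. f(t) = (e^(12t) - e^(-9t))/21

Final answer: (e^(12t) - e^(-9t))/21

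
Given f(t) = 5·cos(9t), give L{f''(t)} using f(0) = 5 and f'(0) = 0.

F(s) = 5s/(s² + 81). L{f''(t)} = s²F(s) - sf(0) - f'(0) = 5s³/(s² + 81) - 5s = (5s³ - 5s(s² + 81))/(s² + 81) = -405s/(s² + 81)

Final answer: -405s/(s² + 81)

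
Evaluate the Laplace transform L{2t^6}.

L{2t^6} = 2 · L{t^6} = 2 · 720/s^7 = 1440/s^7

Final answer: 1440/s^7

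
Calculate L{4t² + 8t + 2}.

L{4t² + 8t + 2} = 4·2/s³ + 8/s² + 2/s = 8/s³ + 8/s² + 2/s

Final answer: 8/s³ + 8/s² + 2/s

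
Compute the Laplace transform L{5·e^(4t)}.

L{e^(at)} = 1/(s-a), so L{e^(4t)} = 1/(s-4). Then L{5·e^(4t)} = 5/(s-4)

Final answer: 5/(s-4)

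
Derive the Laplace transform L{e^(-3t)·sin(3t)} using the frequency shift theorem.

Frequency shift: L{e^(at)f(t)} = F(s-a). L{e^(-3t)·sin(3t)} = 3/((s+3)² + 9)

Final answer: 3/((s+3)² + 9)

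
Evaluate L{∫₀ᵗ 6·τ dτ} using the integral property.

L{∫₀ᵗ f(τ)dτ} = F(s)/s with f(t) = 6t. F(s) = 6/s^2, so L{∫₀ᵗ 6·τ dτ} = (6/s^2)/s = 6/s^3. (Check: ∫₀ᵗ 6·τ dτ = 6t^2/2.)

Final answer: 6/s^3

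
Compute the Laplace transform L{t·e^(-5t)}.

L{t^n·e^(at)} = n!/(s-a)^(n+1), so L{t·e^(-5t)} = 1/(s+5)^2

Final answer: 1/(s+5)^2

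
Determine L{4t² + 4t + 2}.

L{4t² + 4t + 2} = 4·2/s³ + 4/s² + 2/s = 8/s³ + 4/s² + 2/s

Final answer: 8/s³ + 4/s² + 2/s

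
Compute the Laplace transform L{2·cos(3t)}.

L{cos(ωt)} = s/(s² + ω²), so L{cos(3t)} = s/(s² + 9). Then L{2·cos(3t)} = 2·s/(s² + 9) = 2s/(s² + 9)

Final answer: 2s/(s² + 9)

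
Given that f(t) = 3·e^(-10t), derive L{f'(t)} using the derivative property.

f(0) = 3, F(s) = 3/(s+10). L{f'(t)} = s·F(s) - f(0) = 3s/(s+10) - 3 = (3s - 3(s+10))/(s+10) = -30/(s+10)

Final answer: -30/(s+10)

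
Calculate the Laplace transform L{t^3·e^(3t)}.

L{t^n·e^(at)} = n!/(s-a)^(n+1), so L{t^3·e^(3t)} = 6/(s-3)^4

Final answer: 6/(s-3)^4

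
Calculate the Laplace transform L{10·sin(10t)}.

L{sin(ωt)} = ω/(s² + ω²), so L{sin(10t)} = 10/(s² + 100). Then L{10·sin(10t)} = 10·10/(s² + 100) = 100/(s² + 100)

Final answer: 100/(s² + 100)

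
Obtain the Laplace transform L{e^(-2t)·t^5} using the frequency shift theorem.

L{e^(at)·t^n} = n!/(s-a)^(n+1), so L{e^(-2t)·t^5} = 120/(s+2)^6

Final answer: 120/(s+2)^6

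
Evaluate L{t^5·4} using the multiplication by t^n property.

L{4} = 4/s. d^1/ds^1[1/s] = -1/s². d^2/ds^2[1/s] = 2/s^3. d^3/ds^3[1/s] = -6/s^4. d^4/ds^4[1/s] = 24/s^5. d^5/ds^5[1/s] = -120/s^6. So L{t^5} = (-1)^{5}·-120/s^6 = 120/s^6. Then L{t^5·4} = 4·120/s^6 = 480/s^6

Final answer: 480/s^6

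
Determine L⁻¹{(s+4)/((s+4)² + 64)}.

Using frequency shift: L⁻¹{(s-a)/((s-a)² + b²)} = e^(at)cos(bt). Here a=-4, b=8

Final answer: e^(-4t)·cos(8t)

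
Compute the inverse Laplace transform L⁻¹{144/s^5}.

L⁻¹{n!/s^(n+1)} = t^n with n=4. So L⁻¹{24/s^5} = t^4, and L⁻¹{144/s^5} = (144/24)·t^4 = 6·t^4

Final answer: 6·t^4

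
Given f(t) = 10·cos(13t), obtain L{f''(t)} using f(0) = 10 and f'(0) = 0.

F(s) = 10s/(s² + 169). L{f''(t)} = s²F(s) - sf(0) - f'(0) = 10s³/(s² + 169) - 10s = (10s³ - 10s(s² + 169))/(s² + 169) = -1690s/(s² + 169)

Final answer: -1690s/(s² + 169)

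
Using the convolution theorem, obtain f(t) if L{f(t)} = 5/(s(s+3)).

5/(s(s+3)) = (5/s)·(1/(s+3)) = L{5}·L{e^(-3t)}. By convolution, f(t) = 5*e^(-3t) = ∫₀ᵗ 5·e^(-3τ) dτ = 5·(1 - e^(-3t))/3

Final answer: 5·(1 - e^(-3t))/3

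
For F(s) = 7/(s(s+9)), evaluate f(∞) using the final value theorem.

f(∞) = lim_{s→0} s·7/(s(s+9)) = lim_{s→0} 7/(s+9) = 7/9 = 7/9

Final answer: 7/9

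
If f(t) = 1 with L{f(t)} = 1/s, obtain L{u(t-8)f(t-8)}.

Time shift theorem: L{u(t-a)f(t-a)} = e^(-as)F(s). Here a=8, F(s) = 1/s, so L{u(t-8)f(t-8)} = e^(-8s)·1/s

Final answer: e^(-8s)·1/s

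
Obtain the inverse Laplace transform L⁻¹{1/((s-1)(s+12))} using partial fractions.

Decompose: A/(s-1) + B/(s+12). A = 1/13, B = -1/13. f(t) = (e^t - e^(-12t))/13

Final answer: (e^t - e^(-12t))/13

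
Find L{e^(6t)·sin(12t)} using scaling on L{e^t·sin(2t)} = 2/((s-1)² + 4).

Scaling with a=6: L{e^(6t)·sin(12t)} = (1/6) · 2/((s/6-1)² + 4). Simplifying: 12/((s-6)² + 144)

Final answer: 12/((s-6)² + 144)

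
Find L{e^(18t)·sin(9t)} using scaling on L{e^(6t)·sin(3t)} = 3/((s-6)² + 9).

Scaling with a=3: L{e^(18t)·sin(9t)} = (1/3) · 3/((s/3-6)² + 9). Simplifying: 9/((s-18)² + 81)

Final answer: 9/((s-18)² + 81)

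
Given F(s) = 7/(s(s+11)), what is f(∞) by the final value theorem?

f(∞) = lim_{s→0} s·7/(s(s+11)) = lim_{s→0} 7/(s+11) = 7/11 = 7/11

Final answer: 7/11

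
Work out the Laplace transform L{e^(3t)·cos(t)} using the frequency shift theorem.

Frequency shift: L{e^(at)f(t)} = F(s-a). L{e^(3t)·cos(t)} = (s-3)/((s-3)² + 1)

Final answer: (s-3)/((s-3)² + 1)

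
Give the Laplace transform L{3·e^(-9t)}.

L{e^(at)} = 1/(s-a), so L{e^(-9t)} = 1/(s+9). Then L{3·e^(-9t)} = 3/(s+9)

Final answer: 3/(s+9)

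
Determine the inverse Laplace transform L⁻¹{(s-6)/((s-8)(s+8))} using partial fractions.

Using partial fractions, f(t) = (2e^(8t) + 14e^(-8t))/16

Final answer: (2e^(8t) + 14e^(-8t))/16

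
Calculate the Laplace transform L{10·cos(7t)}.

L{cos(ωt)} = s/(s² + ω²), so L{cos(7t)} = s/(s² + 49). Then L{10·cos(7t)} = 10·s/(s² + 49) = 10s/(s² + 49)

Final answer: 10s/(s² + 49)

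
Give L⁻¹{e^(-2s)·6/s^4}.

L⁻¹{6/s^4} = t^3. By the time shift theorem, L⁻¹{e^(-as)F(s)} = u(t-a)f(t-a) with a=2, so L⁻¹{e^(-2s)·6/s^4} = u(t-2)·(t-2)^3

Final answer: u(t-2)·(t-2)^3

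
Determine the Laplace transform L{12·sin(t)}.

L{sin(ωt)} = ω/(s² + ω²), so L{sin(t)} = 1/(s² + 1). Then L{12·sin(t)} = 12·1/(s² + 1) = 12/(s² + 1)

Final answer: 12/(s² + 1)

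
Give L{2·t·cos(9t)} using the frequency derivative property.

L{cos(9t)} = s/(s² + 81). Derivative: d/ds[s/(s² + 81)] = [(s² + 81) - s·2s]/(s² + 81)² = (81 - s²)/(s² + 81)². So L{t·cos(9t)} = -F'(s) = (s² - 81)/(s² + 81)². Then L{2·t·cos(9t)} = 2·(s² - 81)/(s² + 81)²

Final answer: 2·(s² - 81)/(s² + 81)²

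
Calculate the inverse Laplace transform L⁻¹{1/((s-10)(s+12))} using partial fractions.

Decompose: A/(s-10) + B/(s+12). A = 1/22, B = -1/22. f(t) = (e^(10t) - e^(-12t))/22

Final answer: (e^(10t) - e^(-12t))/22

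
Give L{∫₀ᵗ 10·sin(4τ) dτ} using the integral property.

L{∫₀ᵗ f(τ)dτ} = F(s)/s with F(s) = 40/(s² + 16), so the result is (40/(s² + 16))/s = 40/(s(s² + 16))

Final answer: 40/(s(s² + 16))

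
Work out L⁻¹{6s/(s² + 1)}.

This is the form c·s/(s² + a²) with a = 1, c = 6. L⁻¹ = 6·cos(t)

Final answer: 6·cos(t)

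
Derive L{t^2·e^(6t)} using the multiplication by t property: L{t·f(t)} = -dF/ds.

Using L{t^n·e^(at)} = n!/(s-a)^(n+1), L{t^2·e^(6t)} = 2/(s-6)^3

Final answer: 2/(s-6)^3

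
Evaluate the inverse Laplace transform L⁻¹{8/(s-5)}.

L⁻¹{1/(s-a)} = e^(at), so L⁻¹{1/(s-5)} = e^(5t), and L⁻¹{8/(s-5)} = 8·e^(5t)

Final answer: 8·e^(5t)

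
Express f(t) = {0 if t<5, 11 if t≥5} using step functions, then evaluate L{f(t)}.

f(t) = 11·u(t-5). L{u(t-5)} = e^(-5s)/s, so L{f(t)} = 11·e^(-5s)/s

Final answer: 11·e^(-5s)/s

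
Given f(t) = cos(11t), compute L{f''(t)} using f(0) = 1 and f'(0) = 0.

F(s) = s/(s² + 121). L{f''(t)} = s²F(s) - sf(0) - f'(0) = s³/(s² + 121) - s = (s³ - s(s² + 121))/(s² + 121) = -121s/(s² + 121)

Final answer: -121s/(s² + 121)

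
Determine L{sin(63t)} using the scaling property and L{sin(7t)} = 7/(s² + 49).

Using L{f(at)} = (1/a)F(s/a) with a=9: L{sin(63t)} = (1/9) · 7/((s/9)² + 49) = (1/9) · 7·81/(s² + 3969) = 63/(s² + 3969)

Final answer: 63/(s² + 3969)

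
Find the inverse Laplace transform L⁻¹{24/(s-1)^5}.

L⁻¹{n!/(s-a)^(n+1)} = t^n·e^(at), so L⁻¹{24/(s-1)^5} = t^4·e^t

Final answer: t^4·e^t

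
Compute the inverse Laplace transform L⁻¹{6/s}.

L⁻¹{c/s} = c, so L⁻¹{6/s} = 6

Final answer: 6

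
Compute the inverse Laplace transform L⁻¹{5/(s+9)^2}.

L⁻¹{n!/(s-a)^(n+1)} = t^n·e^(at) with n=1, a=-9. So L⁻¹{1/(s+9)^2} = t·e^(-9t), and L⁻¹{5/(s+9)^2} = (5/1)·t·e^(-9t) = 5·t·e^(-9t)

Final answer: 5·t·e^(-9t)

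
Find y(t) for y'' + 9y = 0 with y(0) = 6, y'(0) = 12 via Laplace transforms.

L{y''} + 9L{y} = 0. s²Y - 6s - 12 + 9Y = 0. Y(s² + 9) = 6s + 12. Y = (6s + 12)/(s² + 9). Inverting: y(t) = 6cos(3t) + 4sin(3t)

Final answer: y(t) = 6cos(3t) + 4sin(3t)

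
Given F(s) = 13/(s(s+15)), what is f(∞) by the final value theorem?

f(∞) = lim_{s→0} s·13/(s(s+15)) = lim_{s→0} 13/(s+15) = 13/15 = 13/15

Final answer: 13/15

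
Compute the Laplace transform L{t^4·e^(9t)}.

L{t^n·e^(at)} = n!/(s-a)^(n+1), so L{t^4·e^(9t)} = 24/(s-9)^5

Final answer: 24/(s-9)^5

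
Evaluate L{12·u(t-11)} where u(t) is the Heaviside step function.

L{u(t-a)} = e^(-as)/s. Here a=11, so L{u(t-11)} = e^(-11s)/s, and L{12·u(t-11)} = 12·e^(-11s)/s

Final answer: 12·e^(-11s)/s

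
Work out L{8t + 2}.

L{8t + 2} = 8·L{t} + 2·L{1} = 8/s² + 2/s

Final answer: 8/s² + 2/s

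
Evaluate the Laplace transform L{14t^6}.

L{14t^6} = 14 · L{t^6} = 14 · 720/s^7 = 10080/s^7

Final answer: 10080/s^7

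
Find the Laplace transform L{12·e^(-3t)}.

L{e^(at)} = 1/(s-a), so L{e^(-3t)} = 1/(s+3). Then L{12·e^(-3t)} = 12/(s+3)

Final answer: 12/(s+3)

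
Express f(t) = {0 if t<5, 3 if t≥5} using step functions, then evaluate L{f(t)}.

f(t) = 3·u(t-5). L{u(t-5)} = e^(-5s)/s, so L{f(t)} = 3·e^(-5s)/s

Final answer: 3·e^(-5s)/s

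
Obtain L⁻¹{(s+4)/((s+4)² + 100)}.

Using frequency shift: L⁻¹{(s-a)/((s-a)² + b²)} = e^(at)cos(bt). Here a=-4, b=10

Final answer: e^(-4t)·cos(10t)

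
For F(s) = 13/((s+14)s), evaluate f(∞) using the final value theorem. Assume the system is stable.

f(∞) = lim_{s→0} sF(s) = lim_{s→0} 13/(s+14) = 13/14

Final answer: 13/14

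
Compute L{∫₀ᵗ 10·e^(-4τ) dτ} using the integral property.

L{∫₀ᵗ f(τ)dτ} = F(s)/s with F(s) = 10/(s+4), so L{∫₀ᵗ 10·e^(-4τ) dτ} = 10/(s(s+4))

Final answer: 10/(s(s+4))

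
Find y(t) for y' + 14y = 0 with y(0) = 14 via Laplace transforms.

L{y'} + 14L{y} = 0. sY - 14 + 14Y = 0. Y(s+14) = 14. Y = 14/(s+14)

Final answer: y(t) = 14e^(-14t)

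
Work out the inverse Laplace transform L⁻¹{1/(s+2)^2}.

L⁻¹{n!/(s-a)^(n+1)} = t^n·e^(at), so L⁻¹{1/(s+2)^2} = t·e^(-2t)

Final answer: t·e^(-2t)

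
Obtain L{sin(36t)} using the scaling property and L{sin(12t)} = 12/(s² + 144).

Using L{f(at)} = (1/a)F(s/a) with a=3: L{sin(36t)} = (1/3) · 12/((s/3)² + 144) = (1/3) · 12·9/(s² + 1296) = 36/(s² + 1296)

Final answer: 36/(s² + 1296)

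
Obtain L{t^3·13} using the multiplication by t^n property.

L{13} = 13/s. d^1/ds^1[1/s] = -1/s². d^2/ds^2[1/s] = 2/s^3. d^3/ds^3[1/s] = -6/s^4. So L{t^3} = (-1)^{3}·-6/s^4 = 6/s^4. Then L{t^3·13} = 13·6/s^4 = 78/s^4

Final answer: 78/s^4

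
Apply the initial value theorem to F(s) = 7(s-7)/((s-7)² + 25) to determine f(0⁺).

f(0⁺) = lim_{s→∞} sF(s) = lim_{s→∞} 7s(s-7)/((s-7)² + 25) = 7

Final answer: 7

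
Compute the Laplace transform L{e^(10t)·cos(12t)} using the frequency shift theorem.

Frequency shift: L{e^(at)f(t)} = F(s-a). L{e^(10t)·cos(12t)} = (s-10)/((s-10)² + 144)

Final answer: (s-10)/((s-10)² + 144)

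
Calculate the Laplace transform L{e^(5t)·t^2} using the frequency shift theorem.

L{e^(at)·t^n} = n!/(s-a)^(n+1), so L{e^(5t)·t^2} = 2/(s-5)^3

Final answer: 2/(s-5)^3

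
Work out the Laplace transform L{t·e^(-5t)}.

L{t^n·e^(at)} = n!/(s-a)^(n+1), so L{t·e^(-5t)} = 1/(s+5)^2

Final answer: 1/(s+5)^2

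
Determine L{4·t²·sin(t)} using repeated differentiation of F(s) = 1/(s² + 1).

F(s) = 1/(s² + 1). F'(s) = -2s/(s² + 1)². F''(s) = -2(1 - 3s²)/(s² + 1)³ = (6s² - 2)/(s² + 1)³. So L{t²·sin(t)} = (-1)² F''(s) = (6s² - 2)/(s² + 1)³. Then L{4·t²·sin(t)} = 4·(6s² - 2)/(s² + 1)³ = (24s² - 8)/(s² + 1)³

Final answer: (24s² - 8)/(s² + 1)³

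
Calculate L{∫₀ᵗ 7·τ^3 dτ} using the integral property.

L{∫₀ᵗ f(τ)dτ} = F(s)/s with f(t) = 7t^3. F(s) = 42/s^4, so L{∫₀ᵗ 7·τ^3 dτ} = (42/s^4)/s = 42/s^5. (Check: ∫₀ᵗ 7·τ^3 dτ = 7t^4/4.)

Final answer: 42/s^5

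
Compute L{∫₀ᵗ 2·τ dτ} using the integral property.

L{∫₀ᵗ f(τ)dτ} = F(s)/s with f(t) = 2t. F(s) = 2/s^2, so L{∫₀ᵗ 2·τ dτ} = (2/s^2)/s = 2/s^3. (Check: ∫₀ᵗ 2·τ dτ = 2t^2/2.)

Final answer: 2/s^3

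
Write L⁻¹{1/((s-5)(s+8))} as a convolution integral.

1/((s-5)(s+8)) = (1/(s-5))·(1/(s+8)) = L{e^(5t)}·L{e^(-8t)}. So f(t) = e^(5t)*e^(-8t) = ∫₀ᵗ e^(5τ)·e^(-8(t-τ)) dτ

Final answer: ∫₀ᵗ e^(5τ)·e^(-8(t-τ)) dτ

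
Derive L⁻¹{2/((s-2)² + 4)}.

Form: b/((s-a)² + b²) → e^(at)sin(bt). With a=2, b=2

Final answer: e^(2t)·sin(2t)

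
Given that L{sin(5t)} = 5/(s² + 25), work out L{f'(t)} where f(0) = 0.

L{f'(t)} = s·F(s) - f(0) = s·5/(s² + 25) - 0 = 5s/(s² + 25)

Final answer: 5s/(s² + 25)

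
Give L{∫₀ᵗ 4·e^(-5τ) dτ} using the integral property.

L{∫₀ᵗ f(τ)dτ} = F(s)/s with F(s) = 4/(s+5), so L{∫₀ᵗ 4·e^(-5τ) dτ} = 4/(s(s+5))

Final answer: 4/(s(s+5))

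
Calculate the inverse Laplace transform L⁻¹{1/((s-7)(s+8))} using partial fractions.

Decompose: A/(s-7) + B/(s+8). A = 1/15, B = -1/15. f(t) = (e^(7t) - e^(-8t))/15

Final answer: (e^(7t) - e^(-8t))/15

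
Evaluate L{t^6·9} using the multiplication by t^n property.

L{9} = 9/s. d^1/ds^1[1/s] = -1/s². d^2/ds^2[1/s] = 2/s^3. d^3/ds^3[1/s] = -6/s^4. d^4/ds^4[1/s] = 24/s^5. d^5/ds^5[1/s] = -120/s^6. d^6/ds^6[1/s] = 720/s^7. So L{t^6} = (-1)^{6}·720/s^7 = 720/s^7. Then L{t^6·9} = 9·720/s^7 = 6480/s^7

Final answer: 6480/s^7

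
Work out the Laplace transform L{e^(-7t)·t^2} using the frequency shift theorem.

L{e^(at)·t^n} = n!/(s-a)^(n+1), so L{e^(-7t)·t^2} = 2/(s+7)^3

Final answer: 2/(s+7)^3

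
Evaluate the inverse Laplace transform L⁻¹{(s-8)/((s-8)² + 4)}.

Using frequency shift, L⁻¹{(s-8)/((s-8)² + 4)} = e^(8t)·cos(2t)

Final answer: e^(8t)·cos(2t)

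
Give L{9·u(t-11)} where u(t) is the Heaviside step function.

L{u(t-a)} = e^(-as)/s. Here a=11, so L{u(t-11)} = e^(-11s)/s, and L{9·u(t-11)} = 9·e^(-11s)/s

Final answer: 9·e^(-11s)/s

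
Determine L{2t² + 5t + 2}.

L{2t² + 5t + 2} = 2·2/s³ + 5/s² + 2/s = 4/s³ + 5/s² + 2/s

Final answer: 4/s³ + 5/s² + 2/s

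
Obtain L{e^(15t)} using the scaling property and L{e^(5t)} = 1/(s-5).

Using L{f(at)} = (1/a)F(s/a) with a=3 and f(t) = e^(5t): L{e^(15t)} = (1/3) · 1/((s/3)-5) = (1/3) · 3/(s-15) = 1/(s-15)

Final answer: 1/(s-15)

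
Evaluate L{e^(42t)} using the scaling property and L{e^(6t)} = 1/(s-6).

Using L{f(at)} = (1/a)F(s/a) with a=7 and f(t) = e^(6t): L{e^(42t)} = (1/7) · 1/((s/7)-6) = (1/7) · 7/(s-42) = 1/(s-42)

Final answer: 1/(s-42)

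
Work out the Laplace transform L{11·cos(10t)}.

L{cos(ωt)} = s/(s² + ω²), so L{cos(10t)} = s/(s² + 100). Then L{11·cos(10t)} = 11·s/(s² + 100) = 11s/(s² + 100)

Final answer: 11s/(s² + 100)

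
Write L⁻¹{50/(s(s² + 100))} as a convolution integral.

50/(s(s² + 100)) = (1/s)·(50/(s² + 100)) = L{1}·L{5·sin(10t)}. So f(t) = 1*(5·sin(10t)) = ∫₀ᵗ 5·sin(10τ) dτ

Final answer: ∫₀ᵗ 5·sin(10τ) dτ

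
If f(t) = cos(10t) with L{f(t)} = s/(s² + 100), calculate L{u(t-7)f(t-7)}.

Time shift theorem: L{u(t-a)f(t-a)} = e^(-as)F(s). Here a=7, F(s) = s/(s² + 100), so L{u(t-7)f(t-7)} = e^(-7s)·s/(s² + 100)

Final answer: e^(-7s)·s/(s² + 100)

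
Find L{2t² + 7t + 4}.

L{2t² + 7t + 4} = 2·2/s³ + 7/s² + 4/s = 4/s³ + 7/s² + 4/s

Final answer: 4/s³ + 7/s² + 4/s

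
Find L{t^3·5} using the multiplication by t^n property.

L{5} = 5/s. d^1/ds^1[1/s] = -1/s². d^2/ds^2[1/s] = 2/s^3. d^3/ds^3[1/s] = -6/s^4. So L{t^3} = (-1)^{3}·-6/s^4 = 6/s^4. Then L{t^3·5} = 5·6/s^4 = 30/s^4

Final answer: 30/s^4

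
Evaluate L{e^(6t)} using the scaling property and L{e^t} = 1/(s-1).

Using L{f(at)} = (1/a)F(s/a) with a=6 and f(t) = e^t: L{e^(6t)} = (1/6) · 1/((s/6)-1) = (1/6) · 6/(s-6) = 1/(s-6)

Final answer: 1/(s-6)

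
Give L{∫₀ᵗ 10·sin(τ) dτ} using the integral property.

L{∫₀ᵗ f(τ)dτ} = F(s)/s with F(s) = 10/(s² + 1), so the result is (10/(s² + 1))/s = 10/(s(s² + 1))

Final answer: 10/(s(s² + 1))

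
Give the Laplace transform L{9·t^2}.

L{t^n} = n!/s^(n+1), so L{t^2} = 2/s^3. Then L{9·t^2} = 9·2/s^3 = 18/s^3

Final answer: 18/s^3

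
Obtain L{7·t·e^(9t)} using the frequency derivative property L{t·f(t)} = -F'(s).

L{e^(9t)} = 1/(s-9). By frequency derivative: L{t·e^(9t)} = -d/ds[1/(s-9)] = -(-1)/(s-9)² = 1/(s-9)². Then L{7·t·e^(9t)} = 7·1/(s-9)² = 7/(s-9)²

Final answer: 7/(s-9)²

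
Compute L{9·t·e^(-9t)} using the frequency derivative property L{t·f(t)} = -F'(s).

L{e^(-9t)} = 1/(s+9). By frequency derivative: L{t·e^(-9t)} = -d/ds[1/(s+9)] = -(-1)/(s+9)² = 1/(s+9)². Then L{9·t·e^(-9t)} = 9·1/(s+9)² = 9/(s+9)²

Final answer: 9/(s+9)²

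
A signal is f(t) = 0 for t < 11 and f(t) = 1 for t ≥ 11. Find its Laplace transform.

f(t) = u(t-11). L{u(t-11)} = e^(-11s)/s, so L{f(t)} = e^(-11s)/s

Final answer: e^(-11s)/s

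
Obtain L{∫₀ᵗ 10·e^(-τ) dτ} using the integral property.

L{∫₀ᵗ f(τ)dτ} = F(s)/s with F(s) = 10/(s+1), so L{∫₀ᵗ 10·e^(-τ) dτ} = 10/(s(s+1))

Final answer: 10/(s(s+1))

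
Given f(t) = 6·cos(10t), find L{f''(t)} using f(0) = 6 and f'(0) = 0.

F(s) = 6s/(s² + 100). L{f''(t)} = s²F(s) - sf(0) - f'(0) = 6s³/(s² + 100) - 6s = (6s³ - 6s(s² + 100))/(s² + 100) = -600s/(s² + 100)

Final answer: -600s/(s² + 100)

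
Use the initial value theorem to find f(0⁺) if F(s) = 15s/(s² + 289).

f(0⁺) = lim_{s→∞} s·15s/(s² + 289) = lim_{s→∞} 15s²/(s² + 289) = 15

Final answer: 15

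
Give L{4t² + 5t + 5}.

L{4t² + 5t + 5} = 4·2/s³ + 5/s² + 5/s = 8/s³ + 5/s² + 5/s

Final answer: 8/s³ + 5/s² + 5/s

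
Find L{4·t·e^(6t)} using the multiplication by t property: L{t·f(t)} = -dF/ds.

Using L{t^n·e^(at)} = n!/(s-a)^(n+1), L{t·e^(6t)} = 1/(s-6)^2, so L{4·t·e^(6t)} = 4·1/(s-6)^2 = 4/(s-6)^2

Final answer: 4/(s-6)^2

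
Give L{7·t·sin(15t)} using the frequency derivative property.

L{sin(15t)} = 15/(s² + 225). By L{t·f(t)} = -F'(s): -d/ds[15/(s² + 225)] = -(15)·(-2s)/(s² + 225)² = 30s/(s² + 225)². Then L{7·t·sin(15t)} = 7·30s/(s² + 225)² = 210s/(s² + 225)²

Final answer: 210s/(s² + 225)²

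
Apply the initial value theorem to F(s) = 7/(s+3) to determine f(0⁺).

f(0⁺) = lim_{s→∞} s·7/(s+3) = lim_{s→∞} 7s/(s+3) = 7

Final answer: 7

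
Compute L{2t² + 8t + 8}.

L{2t² + 8t + 8} = 2·2/s³ + 8/s² + 8/s = 4/s³ + 8/s² + 8/s

Final answer: 4/s³ + 8/s² + 8/s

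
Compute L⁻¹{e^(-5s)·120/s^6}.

L⁻¹{120/s^6} = t^5. By the time shift theorem, L⁻¹{e^(-as)F(s)} = u(t-a)f(t-a) with a=5, so L⁻¹{e^(-5s)·120/s^6} = u(t-5)·(t-5)^5

Final answer: u(t-5)·(t-5)^5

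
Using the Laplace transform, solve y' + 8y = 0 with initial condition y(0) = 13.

L{y'} + 8L{y} = 0. sY - 13 + 8Y = 0. Y(s+8) = 13. Y = 13/(s+8)

Final answer: y(t) = 13e^(-8t)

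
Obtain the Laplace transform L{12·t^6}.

L{t^n} = n!/s^(n+1), so L{t^6} = 720/s^7. Then L{12·t^6} = 12·720/s^7 = 8640/s^7

Final answer: 8640/s^7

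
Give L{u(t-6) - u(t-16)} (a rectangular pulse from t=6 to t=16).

L{u(t-a)} = e^(-as)/s. L{u(t-6) - u(t-16)} = (e^(-6s) - e^(-16s))/s

Final answer: (e^(-6s) - e^(-16s))/s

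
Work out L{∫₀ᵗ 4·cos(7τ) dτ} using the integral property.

L{∫₀ᵗ f(τ)dτ} = F(s)/s with F(s) = 4s/(s² + 49), so the result is (4s/(s² + 49))/s = 4/(s² + 49)

Final answer: 4/(s² + 49)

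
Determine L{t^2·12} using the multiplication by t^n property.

L{12} = 12/s. d^1/ds^1[1/s] = -1/s². d^2/ds^2[1/s] = 2/s^3. So L{t^2} = (-1)^{2}·2/s^3 = 2/s^3. Then L{t^2·12} = 12·2/s^3 = 24/s^3

Final answer: 24/s^3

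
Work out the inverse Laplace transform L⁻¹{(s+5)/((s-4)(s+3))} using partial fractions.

Using partial fractions, f(t) = (9e^(4t) - 2e^(-3t))/7

Final answer: (9e^(4t) - 2e^(-3t))/7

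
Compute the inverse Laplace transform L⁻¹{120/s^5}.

L⁻¹{n!/s^(n+1)} = t^n with n=4. So L⁻¹{24/s^5} = t^4, and L⁻¹{120/s^5} = (120/24)·t^4 = 5·t^4

Final answer: 5·t^4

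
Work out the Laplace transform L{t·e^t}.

L{t^n·e^(at)} = n!/(s-a)^(n+1), so L{t·e^t} = 1/(s-1)^2

Final answer: 1/(s-1)^2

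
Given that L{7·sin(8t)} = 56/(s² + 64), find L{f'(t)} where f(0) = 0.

L{f'(t)} = s·F(s) - f(0) = s·56/(s² + 64) - 0 = 56s/(s² + 64)

Final answer: 56s/(s² + 64)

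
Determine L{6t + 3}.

L{6t + 3} = 6·L{t} + 3·L{1} = 6/s² + 3/s

Final answer: 6/s² + 3/s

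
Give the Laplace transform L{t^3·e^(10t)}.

L{t^n·e^(at)} = n!/(s-a)^(n+1), so L{t^3·e^(10t)} = 6/(s-10)^4

Final answer: 6/(s-10)^4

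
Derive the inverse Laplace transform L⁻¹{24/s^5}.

L⁻¹{n!/s^(n+1)} = t^n with n=4. So L⁻¹{24/s^5} = t^4

Final answer: t^4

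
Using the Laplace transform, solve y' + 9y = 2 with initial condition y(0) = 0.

sY + 9Y = 2/s. Y = 2/(s(s+9)). Partial fractions: Y = 2/9/s - 2/9/(s+9)

Final answer: y(t) = 2/9(1 - e^(-9t))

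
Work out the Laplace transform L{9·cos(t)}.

L{cos(ωt)} = s/(s² + ω²), so L{cos(t)} = s/(s² + 1). Then L{9·cos(t)} = 9·s/(s² + 1) = 9s/(s² + 1)

Final answer: 9s/(s² + 1)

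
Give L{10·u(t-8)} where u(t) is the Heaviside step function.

L{u(t-a)} = e^(-as)/s. Here a=8, so L{u(t-8)} = e^(-8s)/s, and L{10·u(t-8)} = 10·e^(-8s)/s

Final answer: 10·e^(-8s)/s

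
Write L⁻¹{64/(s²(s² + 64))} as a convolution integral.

64/(s²(s² + 64)) = (1/s²)·(64/(s² + 64)) = L{t}·L{8·sin(8t)}. So f(t) = t*(8·sin(8t)) = ∫₀ᵗ 8τ·sin(8(t-τ)) dτ

Final answer: ∫₀ᵗ 8τ·sin(8(t-τ)) dτ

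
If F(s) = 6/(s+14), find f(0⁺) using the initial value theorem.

f(0⁺) = lim_{s→∞} s·6/(s+14) = lim_{s→∞} 6s/(s+14) = 6

Final answer: 6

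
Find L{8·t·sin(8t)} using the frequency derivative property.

L{sin(8t)} = 8/(s² + 64). By L{t·f(t)} = -F'(s): -d/ds[8/(s² + 64)] = -(8)·(-2s)/(s² + 64)² = 16s/(s² + 64)². Then L{8·t·sin(8t)} = 8·16s/(s² + 64)² = 128s/(s² + 64)²

Final answer: 128s/(s² + 64)²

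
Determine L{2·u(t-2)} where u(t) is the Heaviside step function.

L{u(t-a)} = e^(-as)/s. Here a=2, so L{u(t-2)} = e^(-2s)/s, and L{2·u(t-2)} = 2·e^(-2s)/s

Final answer: 2·e^(-2s)/s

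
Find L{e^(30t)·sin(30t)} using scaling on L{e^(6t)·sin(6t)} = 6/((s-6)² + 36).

Scaling with a=5: L{e^(30t)·sin(30t)} = (1/5) · 6/((s/5-6)² + 36). Simplifying: 30/((s-30)² + 900)

Final answer: 30/((s-30)² + 900)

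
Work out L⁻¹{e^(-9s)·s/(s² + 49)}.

L⁻¹{s/(s² + 49)} = cos(7t). By the time shift theorem, L⁻¹{e^(-as)F(s)} = u(t-a)f(t-a) with a=9, so L⁻¹{e^(-9s)·s/(s² + 49)} = u(t-9)·cos(7(t-9))

Final answer: u(t-9)·cos(7(t-9))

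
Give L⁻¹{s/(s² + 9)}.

This is the form c·s/(s² + a²) with a = 3. L⁻¹ = cos(3t)

Final answer: cos(3t)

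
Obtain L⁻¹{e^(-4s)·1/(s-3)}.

L⁻¹{1/(s-3)} = e^(3t). By the time shift theorem, L⁻¹{e^(-as)F(s)} = u(t-a)f(t-a) with a=4, so L⁻¹{e^(-4s)·1/(s-3)} = u(t-4)·e^(3(t-4))

Final answer: u(t-4)·e^(3(t-4))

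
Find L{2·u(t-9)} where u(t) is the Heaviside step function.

L{u(t-a)} = e^(-as)/s. Here a=9, so L{u(t-9)} = e^(-9s)/s, and L{2·u(t-9)} = 2·e^(-9s)/s

Final answer: 2·e^(-9s)/s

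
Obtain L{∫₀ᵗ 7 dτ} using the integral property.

L{∫₀ᵗ f(τ)dτ} = F(s)/s with f(t) = 7. F(s) = 7/s, so L{∫₀ᵗ 7 dτ} = (7/s)/s = 7/s². (Check: ∫₀ᵗ 7 dτ = 7t.)

Final answer: 7/s²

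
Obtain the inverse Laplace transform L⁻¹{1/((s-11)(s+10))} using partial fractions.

Decompose: A/(s-11) + B/(s+10). A = 1/21, B = -1/21. f(t) = (e^(11t) - e^(-10t))/21

Final answer: (e^(11t) - e^(-10t))/21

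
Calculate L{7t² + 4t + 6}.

L{7t² + 4t + 6} = 7·2/s³ + 4/s² + 6/s = 14/s³ + 4/s² + 6/s

Final answer: 14/s³ + 4/s² + 6/s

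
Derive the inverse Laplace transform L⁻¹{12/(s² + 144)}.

L⁻¹{12/(s² + 144)} = sin(12t)

Final answer: sin(12t)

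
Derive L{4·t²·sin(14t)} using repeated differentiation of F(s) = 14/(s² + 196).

F(s) = 14/(s² + 196). F'(s) = -28s/(s² + 196)². F''(s) = -28(196 - 3s²)/(s² + 196)³ = (84s² - 5488)/(s² + 196)³. So L{t²·sin(14t)} = (-1)² F''(s) = (84s² - 5488)/(s² + 196)³. Then L{4·t²·sin(14t)} = 4·(84s² - 5488)/(s² + 196)³ = (336s² - 21952)/(s² + 196)³

Final answer: (336s² - 21952)/(s² + 196)³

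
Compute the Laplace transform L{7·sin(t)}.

L{sin(ωt)} = ω/(s² + ω²), so L{sin(t)} = 1/(s² + 1). Then L{7·sin(t)} = 7·1/(s² + 1) = 7/(s² + 1)

Final answer: 7/(s² + 1)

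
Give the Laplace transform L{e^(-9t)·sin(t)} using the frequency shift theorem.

Frequency shift: L{e^(at)f(t)} = F(s-a). L{e^(-9t)·sin(t)} = 1/((s+9)² + 1)

Final answer: 1/((s+9)² + 1)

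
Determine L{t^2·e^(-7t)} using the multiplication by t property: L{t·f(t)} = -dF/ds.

Using L{t^n·e^(at)} = n!/(s-a)^(n+1), L{t^2·e^(-7t)} = 2/(s+7)^3

Final answer: 2/(s+7)^3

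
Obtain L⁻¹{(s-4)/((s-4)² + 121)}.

Using frequency shift: L⁻¹{(s-a)/((s-a)² + b²)} = e^(at)cos(bt). Here a=4, b=11

Final answer: e^(4t)·cos(11t)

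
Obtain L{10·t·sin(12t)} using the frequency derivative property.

L{sin(12t)} = 12/(s² + 144). By L{t·f(t)} = -F'(s): -d/ds[12/(s² + 144)] = -(12)·(-2s)/(s² + 144)² = 24s/(s² + 144)². Then L{10·t·sin(12t)} = 10·24s/(s² + 144)² = 240s/(s² + 144)²

Final answer: 240s/(s² + 144)²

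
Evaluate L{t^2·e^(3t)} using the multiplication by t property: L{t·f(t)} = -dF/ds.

Using L{t^n·e^(at)} = n!/(s-a)^(n+1), L{t^2·e^(3t)} = 2/(s-3)^3

Final answer: 2/(s-3)^3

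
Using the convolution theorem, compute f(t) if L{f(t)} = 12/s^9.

12/s^9 = (12/s)·(1/s^8) = L{12}·L{t^7/5040}. By convolution, f(t) = 12*t^7/5040 = ∫₀ᵗ 12·τ^7/5040 dτ = 12·t^8/40320

Final answer: 12·t^8/40320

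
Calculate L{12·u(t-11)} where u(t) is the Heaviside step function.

L{u(t-a)} = e^(-as)/s. Here a=11, so L{u(t-11)} = e^(-11s)/s, and L{12·u(t-11)} = 12·e^(-11s)/s

Final answer: 12·e^(-11s)/s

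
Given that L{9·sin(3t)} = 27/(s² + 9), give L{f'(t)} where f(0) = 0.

L{f'(t)} = s·F(s) - f(0) = s·27/(s² + 9) - 0 = 27s/(s² + 9)

Final answer: 27s/(s² + 9)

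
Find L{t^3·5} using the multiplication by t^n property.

L{5} = 5/s. d^1/ds^1[1/s] = -1/s². d^2/ds^2[1/s] = 2/s^3. d^3/ds^3[1/s] = -6/s^4. So L{t^3} = (-1)^{3}·-6/s^4 = 6/s^4. Then L{t^3·5} = 5·6/s^4 = 30/s^4

Final answer: 30/s^4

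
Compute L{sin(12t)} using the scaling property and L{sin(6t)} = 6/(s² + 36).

Using L{f(at)} = (1/a)F(s/a) with a=2: L{sin(12t)} = (1/2) · 6/((s/2)² + 36) = (1/2) · 6·4/(s² + 144) = 12/(s² + 144)

Final answer: 12/(s² + 144)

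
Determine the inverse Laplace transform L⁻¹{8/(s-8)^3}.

L⁻¹{n!/(s-a)^(n+1)} = t^n·e^(at) with n=2, a=8. So L⁻¹{2/(s-8)^3} = t^2·e^(8t), and L⁻¹{8/(s-8)^3} = (8/2)·t^2·e^(8t) = 4·t^2·e^(8t)

Final answer: 4·t^2·e^(8t)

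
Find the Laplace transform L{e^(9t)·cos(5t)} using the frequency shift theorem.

Frequency shift: L{e^(at)f(t)} = F(s-a). L{e^(9t)·cos(5t)} = (s-9)/((s-9)² + 25)

Final answer: (s-9)/((s-9)² + 25)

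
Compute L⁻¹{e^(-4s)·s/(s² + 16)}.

L⁻¹{s/(s² + 16)} = cos(4t). By the time shift theorem, L⁻¹{e^(-as)F(s)} = u(t-a)f(t-a) with a=4, so L⁻¹{e^(-4s)·s/(s² + 16)} = u(t-4)·cos(4(t-4))

Final answer: u(t-4)·cos(4(t-4))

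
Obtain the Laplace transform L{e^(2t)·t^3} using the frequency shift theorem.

L{e^(at)·t^n} = n!/(s-a)^(n+1), so L{e^(2t)·t^3} = 6/(s-2)^4

Final answer: 6/(s-2)^4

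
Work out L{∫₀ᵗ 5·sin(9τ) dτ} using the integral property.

L{∫₀ᵗ f(τ)dτ} = F(s)/s with F(s) = 45/(s² + 81), so the result is (45/(s² + 81))/s = 45/(s(s² + 81))

Final answer: 45/(s(s² + 81))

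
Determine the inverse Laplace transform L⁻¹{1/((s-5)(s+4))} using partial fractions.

Decompose: A/(s-5) + B/(s+4). A = 1/9, B = -1/9. f(t) = (e^(5t) - e^(-4t))/9

Final answer: (e^(5t) - e^(-4t))/9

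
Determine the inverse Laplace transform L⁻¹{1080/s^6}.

L⁻¹{n!/s^(n+1)} = t^n with n=5. So L⁻¹{120/s^6} = t^5, and L⁻¹{1080/s^6} = (1080/120)·t^5 = 9·t^5

Final answer: 9·t^5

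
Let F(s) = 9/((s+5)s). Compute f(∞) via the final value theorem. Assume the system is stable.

f(∞) = lim_{s→0} sF(s) = lim_{s→0} 9/(s+5) = 9/5

Final answer: 9/5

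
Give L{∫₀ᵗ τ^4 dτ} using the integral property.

L{∫₀ᵗ f(τ)dτ} = F(s)/s with f(t) = t^4. F(s) = 24/s^5, so L{∫₀ᵗ τ^4 dτ} = (24/s^5)/s = 24/s^6. (Check: ∫₀ᵗ τ^4 dτ = t^5/5.)

Final answer: 24/s^6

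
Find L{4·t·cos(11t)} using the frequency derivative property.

L{cos(11t)} = s/(s² + 121). Derivative: d/ds[s/(s² + 121)] = [(s² + 121) - s·2s]/(s² + 121)² = (121 - s²)/(s² + 121)². So L{t·cos(11t)} = -F'(s) = (s² - 121)/(s² + 121)². Then L{4·t·cos(11t)} = 4·(s² - 121)/(s² + 121)²

Final answer: 4·(s² - 121)/(s² + 121)²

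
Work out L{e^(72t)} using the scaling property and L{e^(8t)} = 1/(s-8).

Using L{f(at)} = (1/a)F(s/a) with a=9 and f(t) = e^(8t): L{e^(72t)} = (1/9) · 1/((s/9)-8) = (1/9) · 9/(s-72) = 1/(s-72)

Final answer: 1/(s-72)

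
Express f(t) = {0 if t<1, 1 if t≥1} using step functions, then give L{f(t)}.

f(t) = u(t-1). L{u(t-1)} = e^(-s)/s, so L{f(t)} = e^(-s)/s

Final answer: e^(-s)/s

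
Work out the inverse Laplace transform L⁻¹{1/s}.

L⁻¹{c/s} = c, so L⁻¹{1/s} = 1

Final answer: 1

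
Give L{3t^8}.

L{t^n} = n!/s^(n+1). So L{3t^8} = 3·8!/s^9 = 120960/s^9

Final answer: 120960/s^9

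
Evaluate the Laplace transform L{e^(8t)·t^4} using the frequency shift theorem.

L{e^(at)·t^n} = n!/(s-a)^(n+1), so L{e^(8t)·t^4} = 24/(s-8)^5

Final answer: 24/(s-8)^5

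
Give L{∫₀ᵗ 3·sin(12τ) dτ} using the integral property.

L{∫₀ᵗ f(τ)dτ} = F(s)/s with F(s) = 36/(s² + 144), so the result is (36/(s² + 144))/s = 36/(s(s² + 144))

Final answer: 36/(s(s² + 144))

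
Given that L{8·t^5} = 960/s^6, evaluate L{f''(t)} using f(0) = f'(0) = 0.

L{f''(t)} = s²F(s) - sf(0) - f'(0) = s²·960/s^6 - 0 - 0 = 960/s^4

Final answer: 960/s^4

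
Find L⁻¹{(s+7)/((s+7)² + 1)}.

Using frequency shift: L⁻¹{(s-a)/((s-a)² + b²)} = e^(at)cos(bt). Here a=-7, b=1

Final answer: e^(-7t)·cos(t)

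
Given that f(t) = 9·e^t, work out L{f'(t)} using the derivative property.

f(0) = 9, F(s) = 9/(s-1). L{f'(t)} = s·F(s) - f(0) = 9s/(s-1) - 9 = (9s - 9(s-1))/(s-1) = 9/(s-1)

Final answer: 9/(s-1)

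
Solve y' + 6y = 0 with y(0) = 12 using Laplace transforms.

L{y'} + 6L{y} = 0. sY - 12 + 6Y = 0. Y(s+6) = 12. Y = 12/(s+6)

Final answer: y(t) = 12e^(-6t)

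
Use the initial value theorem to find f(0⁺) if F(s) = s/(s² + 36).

f(0⁺) = lim_{s→∞} s·s/(s² + 36) = lim_{s→∞} s²/(s² + 36) = 1

Final answer: 1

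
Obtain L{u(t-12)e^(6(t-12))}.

u(t-a)f(t-a) with f(t)=e^(6t). L{e^(6t)} = 1/(s-6). By time shift: e^(-12s)/(s-6)

Final answer: e^(-12s)/(s-6)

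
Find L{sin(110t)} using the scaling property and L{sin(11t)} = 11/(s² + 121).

Using L{f(at)} = (1/a)F(s/a) with a=10: L{sin(110t)} = (1/10) · 11/((s/10)² + 121) = (1/10) · 11·100/(s² + 12100) = 110/(s² + 12100)

Final answer: 110/(s² + 12100)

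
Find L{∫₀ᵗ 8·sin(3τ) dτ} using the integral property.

L{∫₀ᵗ f(τ)dτ} = F(s)/s with F(s) = 24/(s² + 9), so the result is (24/(s² + 9))/s = 24/(s(s² + 9))

Final answer: 24/(s(s² + 9))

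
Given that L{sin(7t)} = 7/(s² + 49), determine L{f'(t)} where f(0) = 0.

L{f'(t)} = s·F(s) - f(0) = s·7/(s² + 49) - 0 = 7s/(s² + 49)

Final answer: 7s/(s² + 49)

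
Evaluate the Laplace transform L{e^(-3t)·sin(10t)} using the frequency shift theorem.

Frequency shift: L{e^(at)f(t)} = F(s-a). L{e^(-3t)·sin(10t)} = 10/((s+3)² + 100)

Final answer: 10/((s+3)² + 100)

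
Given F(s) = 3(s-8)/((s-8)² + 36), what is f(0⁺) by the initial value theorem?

f(0⁺) = lim_{s→∞} sF(s) = lim_{s→∞} 3s(s-8)/((s-8)² + 36) = 3

Final answer: 3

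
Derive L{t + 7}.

L{t + 7} = L{t} + 7·L{1} = 1/s² + 7/s

Final answer: 1/s² + 7/s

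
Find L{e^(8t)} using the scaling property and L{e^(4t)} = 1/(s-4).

Using L{f(at)} = (1/a)F(s/a) with a=2 and f(t) = e^(4t): L{e^(8t)} = (1/2) · 1/((s/2)-4) = (1/2) · 2/(s-8) = 1/(s-8)

Final answer: 1/(s-8)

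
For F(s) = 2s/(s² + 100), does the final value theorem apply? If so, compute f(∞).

The final value theorem requires all poles of sF(s) in the left half-plane. sF(s) = 2s²/(s² + 100) has poles at s = ±10i (imaginary axis). Theorem does NOT apply (oscillatory system).

Final answer: Not applicable (oscillatory)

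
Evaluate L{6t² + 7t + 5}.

L{6t² + 7t + 5} = 6·2/s³ + 7/s² + 5/s = 12/s³ + 7/s² + 5/s

Final answer: 12/s³ + 7/s² + 5/s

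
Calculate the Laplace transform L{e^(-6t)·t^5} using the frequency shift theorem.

L{e^(at)·t^n} = n!/(s-a)^(n+1), so L{e^(-6t)·t^5} = 120/(s+6)^6

Final answer: 120/(s+6)^6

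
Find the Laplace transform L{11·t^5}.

L{t^n} = n!/s^(n+1), so L{t^5} = 120/s^6. Then L{11·t^5} = 11·120/s^6 = 1320/s^6

Final answer: 1320/s^6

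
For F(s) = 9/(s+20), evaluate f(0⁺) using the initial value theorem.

f(0⁺) = lim_{s→∞} s·9/(s+20) = lim_{s→∞} 9s/(s+20) = 9

Final answer: 9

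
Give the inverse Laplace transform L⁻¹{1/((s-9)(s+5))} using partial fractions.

Decompose: A/(s-9) + B/(s+5). A = 1/14, B = -1/14. f(t) = (e^(9t) - e^(-5t))/14

Final answer: (e^(9t) - e^(-5t))/14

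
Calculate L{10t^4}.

L{t^n} = n!/s^(n+1). So L{10t^4} = 10·4!/s^5 = 240/s^5

Final answer: 240/s^5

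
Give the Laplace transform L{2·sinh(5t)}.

L{sinh(ωt)} = ω/(s² - ω²), so L{sinh(5t)} = 5/(s² - 25). Then L{2·sinh(5t)} = 2·5/(s² - 25) = 10/(s² - 25)

Final answer: 10/(s² - 25)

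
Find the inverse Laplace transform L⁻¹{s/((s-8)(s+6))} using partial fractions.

Using partial fractions, f(t) = (8e^(8t) + 6e^(-6t))/14

Final answer: (8e^(8t) + 6e^(-6t))/14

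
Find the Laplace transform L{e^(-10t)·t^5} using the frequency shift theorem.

L{e^(at)·t^n} = n!/(s-a)^(n+1), so L{e^(-10t)·t^5} = 120/(s+10)^6

Final answer: 120/(s+10)^6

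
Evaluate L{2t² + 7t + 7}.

L{2t² + 7t + 7} = 2·2/s³ + 7/s² + 7/s = 4/s³ + 7/s² + 7/s

Final answer: 4/s³ + 7/s² + 7/s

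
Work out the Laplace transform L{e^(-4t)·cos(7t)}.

L{e^(at)·cos(ωt)} = (s-a)/((s-a)² + ω²), so L{e^(-4t)·cos(7t)} = (s+4)/((s+4)² + 49)

Final answer: (s+4)/((s+4)² + 49)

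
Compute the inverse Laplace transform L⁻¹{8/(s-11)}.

L⁻¹{1/(s-a)} = e^(at), so L⁻¹{1/(s-11)} = e^(11t), and L⁻¹{8/(s-11)} = 8·e^(11t)

Final answer: 8·e^(11t)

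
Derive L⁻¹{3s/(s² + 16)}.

This is the form c·s/(s² + a²) with a = 4, c = 3. L⁻¹ = 3·cos(4t)

Final answer: 3·cos(4t)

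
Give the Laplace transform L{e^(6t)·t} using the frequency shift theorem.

L{e^(at)·t^n} = n!/(s-a)^(n+1), so L{e^(6t)·t} = 1/(s-6)^2

Final answer: 1/(s-6)^2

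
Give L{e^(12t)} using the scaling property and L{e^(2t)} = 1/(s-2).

Using L{f(at)} = (1/a)F(s/a) with a=6 and f(t) = e^(2t): L{e^(12t)} = (1/6) · 1/((s/6)-2) = (1/6) · 6/(s-12) = 1/(s-12)

Final answer: 1/(s-12)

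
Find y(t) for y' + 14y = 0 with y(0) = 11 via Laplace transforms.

L{y'} + 14L{y} = 0. sY - 11 + 14Y = 0. Y(s+14) = 11. Y = 11/(s+14)

Final answer: y(t) = 11e^(-14t)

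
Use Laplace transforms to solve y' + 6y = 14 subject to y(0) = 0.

sY + 6Y = 14/s. Y = 14/(s(s+6)). Partial fractions: Y = 7/3/s - 7/3/(s+6)

Final answer: y(t) = 7/3(1 - e^(-6t))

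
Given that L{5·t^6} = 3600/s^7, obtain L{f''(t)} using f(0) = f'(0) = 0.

L{f''(t)} = s²F(s) - sf(0) - f'(0) = s²·3600/s^7 - 0 - 0 = 3600/s^5

Final answer: 3600/s^5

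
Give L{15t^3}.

L{t^n} = n!/s^(n+1). So L{15t^3} = 15·3!/s^4 = 90/s^4

Final answer: 90/s^4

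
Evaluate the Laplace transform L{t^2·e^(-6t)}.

L{t^n·e^(at)} = n!/(s-a)^(n+1), so L{t^2·e^(-6t)} = 2/(s+6)^3

Final answer: 2/(s+6)^3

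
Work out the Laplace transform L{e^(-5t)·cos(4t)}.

L{e^(at)·cos(ωt)} = (s-a)/((s-a)² + ω²), so L{e^(-5t)·cos(4t)} = (s+5)/((s+5)² + 16)

Final answer: (s+5)/((s+5)² + 16)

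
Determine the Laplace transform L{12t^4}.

L{12t^4} = 12 · L{t^4} = 12 · 24/s^5 = 288/s^5

Final answer: 288/s^5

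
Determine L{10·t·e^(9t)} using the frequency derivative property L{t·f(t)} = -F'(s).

L{e^(9t)} = 1/(s-9). By frequency derivative: L{t·e^(9t)} = -d/ds[1/(s-9)] = -(-1)/(s-9)² = 1/(s-9)². Then L{10·t·e^(9t)} = 10·1/(s-9)² = 10/(s-9)²

Final answer: 10/(s-9)²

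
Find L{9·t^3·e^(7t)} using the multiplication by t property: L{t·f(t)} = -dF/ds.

Using L{t^n·e^(at)} = n!/(s-a)^(n+1), L{t^3·e^(7t)} = 6/(s-7)^4, so L{9·t^3·e^(7t)} = 9·6/(s-7)^4 = 54/(s-7)^4

Final answer: 54/(s-7)^4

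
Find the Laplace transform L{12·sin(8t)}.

L{sin(ωt)} = ω/(s² + ω²), so L{sin(8t)} = 8/(s² + 64). Then L{12·sin(8t)} = 12·8/(s² + 64) = 96/(s² + 64)

Final answer: 96/(s² + 64)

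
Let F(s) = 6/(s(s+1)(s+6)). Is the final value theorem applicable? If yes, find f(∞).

Poles of sF(s) = 6/((s+1)(s+6)) are at s = -1 and s = -6, both in the left half-plane. Theorem applies. f(∞) = lim_{s→0} sF(s) = 6/(1·6) = 1

Final answer: 1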